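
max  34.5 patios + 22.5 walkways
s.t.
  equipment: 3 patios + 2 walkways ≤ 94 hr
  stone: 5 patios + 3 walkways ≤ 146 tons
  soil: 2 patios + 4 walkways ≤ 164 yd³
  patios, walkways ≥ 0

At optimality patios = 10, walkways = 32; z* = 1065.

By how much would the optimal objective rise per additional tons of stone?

At the optimum: equipment uses 94 of 94 (binding); stone uses 146 of 146 (binding); soil uses 148 of 164 (slack = 16).
Since soil is not tight, its dual is 0.
From A_Bᵀ y = c: 3·y_equipment + 5·y_stone = 34.5; 2·y_equipment + 3·y_stone = 22.5.
This yields shadow prices y_equipment = 9, y_stone = 1.5.
Shadow price of stone = 1.5.

1.5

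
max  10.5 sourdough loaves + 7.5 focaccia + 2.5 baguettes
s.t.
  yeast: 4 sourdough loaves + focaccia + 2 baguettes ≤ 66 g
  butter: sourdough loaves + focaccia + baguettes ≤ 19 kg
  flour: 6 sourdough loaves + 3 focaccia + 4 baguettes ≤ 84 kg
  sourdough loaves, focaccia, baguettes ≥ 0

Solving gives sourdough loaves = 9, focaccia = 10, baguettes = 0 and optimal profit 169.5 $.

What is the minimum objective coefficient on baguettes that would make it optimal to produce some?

8.5

Check each constraint at x*: yeast 46/66 (slack 20); butter 19/19 (tight); flour 84/84 (tight).
Slack constraints have shadow price 0 (complementary slackness).
The binding rows give the dual system: 1·y_butter + 6·y_flour = 10.5 and 1·y_butter + 3·y_flour = 7.5.
→ y_butter = 4.5 and y_flour = 1.
baguettes enters the basis when its profit ≥ yᵀa₃ = 4.5·1 + 1·4 = 8.5.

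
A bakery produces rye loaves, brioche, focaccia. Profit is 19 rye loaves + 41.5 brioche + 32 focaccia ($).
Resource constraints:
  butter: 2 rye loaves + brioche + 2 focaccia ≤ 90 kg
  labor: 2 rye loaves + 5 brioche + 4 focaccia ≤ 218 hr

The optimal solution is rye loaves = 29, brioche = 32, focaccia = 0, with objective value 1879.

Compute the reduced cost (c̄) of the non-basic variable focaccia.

-3

Check each constraint at x*: butter 90/90 (tight); labor 218/218 (tight).
Dual feasibility on the basic columns requires 2·y_butter + 2·y_labor = 19, 1·y_butter + 5·y_labor = 41.5.
Solving: y_butter = 1.5, y_labor = 8.
Reduced cost of focaccia: c₃ − yᵀa₃ = 32 − (1.5·2 + 8·4) = 32 − 35 = -3.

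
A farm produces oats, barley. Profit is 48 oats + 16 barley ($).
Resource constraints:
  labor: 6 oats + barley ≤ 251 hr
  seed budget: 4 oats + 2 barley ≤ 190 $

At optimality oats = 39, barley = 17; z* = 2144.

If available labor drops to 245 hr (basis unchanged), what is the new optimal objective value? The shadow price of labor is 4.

Δb = -6, so new z* = 2144 + (4)·(-6) = 2144 − 24 = 2120.

2120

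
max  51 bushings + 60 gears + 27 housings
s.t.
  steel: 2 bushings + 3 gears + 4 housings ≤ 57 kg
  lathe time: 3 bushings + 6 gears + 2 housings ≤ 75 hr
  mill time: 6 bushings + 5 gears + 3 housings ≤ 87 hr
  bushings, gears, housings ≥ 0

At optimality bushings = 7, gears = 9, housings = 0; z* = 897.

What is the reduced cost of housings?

Check each constraint at x*: steel 41/57 (slack 16); lathe time 75/75 (tight); mill time 87/87 (tight).
Slack constraints have shadow price 0 (complementary slackness).
Dual feasibility on the basic columns requires 3·y_lathe time + 6·y_mill time = 51, 6·y_lathe time + 5·y_mill time = 60.
This yields shadow prices y_lathe time = 5, y_mill time = 6.
Reduced cost of housings: c₃ − yᵀa₃ = 27 − (5·2 + 6·3) = 27 − 28 = -1.

-1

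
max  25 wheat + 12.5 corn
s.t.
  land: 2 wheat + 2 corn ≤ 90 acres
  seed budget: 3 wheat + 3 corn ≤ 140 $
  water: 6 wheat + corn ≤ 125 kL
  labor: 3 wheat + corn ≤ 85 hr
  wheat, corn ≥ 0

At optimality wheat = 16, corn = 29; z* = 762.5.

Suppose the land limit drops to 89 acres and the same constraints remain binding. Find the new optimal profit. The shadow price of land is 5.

757.5

Δb = -1, so new z* = 762.5 + (5)·(-1) = 762.5 − 5 = 757.5.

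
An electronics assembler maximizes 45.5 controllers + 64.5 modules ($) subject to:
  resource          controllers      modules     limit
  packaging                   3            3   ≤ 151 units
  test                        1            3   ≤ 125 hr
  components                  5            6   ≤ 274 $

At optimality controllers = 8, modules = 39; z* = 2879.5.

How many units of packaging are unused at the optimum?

10

packaging used = 3·8 + 3·39 = 141; slack = 151 − 141 = 10.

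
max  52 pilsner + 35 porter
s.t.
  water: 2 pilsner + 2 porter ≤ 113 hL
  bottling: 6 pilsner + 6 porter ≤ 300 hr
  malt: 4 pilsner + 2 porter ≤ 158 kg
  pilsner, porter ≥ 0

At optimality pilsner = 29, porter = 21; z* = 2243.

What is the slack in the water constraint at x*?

water used = 2·29 + 2·21 = 100; slack = 113 − 100 = 13.

13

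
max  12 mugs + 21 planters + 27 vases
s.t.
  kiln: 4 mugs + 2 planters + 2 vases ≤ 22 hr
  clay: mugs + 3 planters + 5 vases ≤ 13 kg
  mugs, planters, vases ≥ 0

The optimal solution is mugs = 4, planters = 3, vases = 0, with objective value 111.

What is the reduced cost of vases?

Both kiln and clay are binding at x*.
From A_Bᵀ y = c: 4·y_kiln + 1·y_clay = 12; 2·y_kiln + 3·y_clay = 21.
This yields shadow prices y_kiln = 1.5, y_clay = 6.
Reduced cost of vases: c₃ − yᵀa₃ = 27 − (1.5·2 + 6·5) = 27 − 33 = -6.

-6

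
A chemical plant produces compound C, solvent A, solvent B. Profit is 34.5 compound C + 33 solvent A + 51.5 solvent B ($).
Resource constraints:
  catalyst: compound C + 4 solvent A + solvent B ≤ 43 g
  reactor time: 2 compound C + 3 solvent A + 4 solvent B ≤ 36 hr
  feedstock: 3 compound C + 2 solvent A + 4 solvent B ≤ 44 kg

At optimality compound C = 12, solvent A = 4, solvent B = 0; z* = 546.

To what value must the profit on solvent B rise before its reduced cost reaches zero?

54

At the optimum: catalyst uses 28 of 43 (slack = 15); reactor time uses 36 of 36 (binding); feedstock uses 44 of 44 (binding).
Since catalyst is not tight, its dual is 0.
The binding rows give the dual system: 2·y_reactor time + 3·y_feedstock = 34.5 and 3·y_reactor time + 2·y_feedstock = 33.
This yields shadow prices y_reactor time = 6, y_feedstock = 7.5.
solvent B enters the basis when its profit ≥ yᵀa₃ = 6·4 + 7.5·4 = 54.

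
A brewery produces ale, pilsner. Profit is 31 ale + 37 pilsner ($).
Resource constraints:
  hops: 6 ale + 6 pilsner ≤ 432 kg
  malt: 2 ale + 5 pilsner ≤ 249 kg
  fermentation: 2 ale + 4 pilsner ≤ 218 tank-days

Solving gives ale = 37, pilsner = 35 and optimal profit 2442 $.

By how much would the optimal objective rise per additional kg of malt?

At the optimum: hops uses 432 of 432 (binding); malt uses 249 of 249 (binding); fermentation uses 214 of 218 (slack = 4).
By complementary slackness, y = 0 for the non-binding constraint.
The binding rows give the dual system: 6·y_hops + 2·y_malt = 31 and 6·y_hops + 5·y_malt = 37.
This yields shadow prices y_hops = 4.5, y_malt = 2.
Shadow price of malt = 2.

2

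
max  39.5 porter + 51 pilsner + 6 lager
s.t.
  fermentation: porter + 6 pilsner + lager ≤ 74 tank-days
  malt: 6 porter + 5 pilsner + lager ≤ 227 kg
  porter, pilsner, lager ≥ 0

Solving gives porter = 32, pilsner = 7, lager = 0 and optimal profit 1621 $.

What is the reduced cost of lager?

At the optimum: fermentation uses 74 of 74 (binding); malt uses 227 of 227 (binding).
Dual feasibility on the basic columns requires 1·y_fermentation + 6·y_malt = 39.5, 6·y_fermentation + 5·y_malt = 51.
→ y_fermentation = 3.5 and y_malt = 6.
Reduced cost of lager: c₃ − yᵀa₃ = 6 − (3.5·1 + 6·1) = 6 − 9.5 = -3.5.

-3.5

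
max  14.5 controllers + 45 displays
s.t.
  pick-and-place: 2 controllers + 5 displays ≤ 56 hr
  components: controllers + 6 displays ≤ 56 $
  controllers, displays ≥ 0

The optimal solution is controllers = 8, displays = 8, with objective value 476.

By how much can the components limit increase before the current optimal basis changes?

Binding constraints: pick-and-place, components. The basis is B = [[2,5],[1,6]] with det 7.
Per unit increase in components, x* moves by d = (-0.7143, 0.2857).
The basis stays optimal until controllers reaches 0; allowable increase = 11.2 $.

11.2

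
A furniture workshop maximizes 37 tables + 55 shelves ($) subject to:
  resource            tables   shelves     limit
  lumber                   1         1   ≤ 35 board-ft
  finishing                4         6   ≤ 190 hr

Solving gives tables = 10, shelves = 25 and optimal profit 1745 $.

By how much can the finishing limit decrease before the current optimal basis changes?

Binding constraints: lumber, finishing. The basis is B = [[1,1],[4,6]] with det 2.
Per unit decrease in finishing, x* moves by d = (0.5, -0.5).
The basis stays optimal until shelves reaches 0; allowable decrease = 50 hr.

50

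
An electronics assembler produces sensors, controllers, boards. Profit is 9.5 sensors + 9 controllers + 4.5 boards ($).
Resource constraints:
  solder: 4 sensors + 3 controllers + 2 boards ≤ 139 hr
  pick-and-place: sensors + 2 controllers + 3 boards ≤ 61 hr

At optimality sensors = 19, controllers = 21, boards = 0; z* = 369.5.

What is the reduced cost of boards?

At the optimum: solder uses 139 of 139 (binding); pick-and-place uses 61 of 61 (binding).
Dual feasibility on the basic columns requires 4·y_solder + 1·y_pick-and-place = 9.5, 3·y_solder + 2·y_pick-and-place = 9.
→ y_solder = 2 and y_pick-and-place = 1.5.
Reduced cost of boards: c₃ − yᵀa₃ = 4.5 − (2·2 + 1.5·3) = 4.5 − 8.5 = -4.

-4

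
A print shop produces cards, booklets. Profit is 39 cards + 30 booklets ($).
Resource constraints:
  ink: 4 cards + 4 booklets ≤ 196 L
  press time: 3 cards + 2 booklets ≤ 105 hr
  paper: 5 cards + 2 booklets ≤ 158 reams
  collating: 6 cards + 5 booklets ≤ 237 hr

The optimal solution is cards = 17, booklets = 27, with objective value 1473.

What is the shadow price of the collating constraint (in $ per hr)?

Check each constraint at x*: ink 176/196 (slack 20); press time 105/105 (tight); paper 139/158 (slack 19); collating 237/237 (tight).
By complementary slackness, y = 0 for the non-binding constraints.
The binding rows give the dual system: 3·y_press time + 6·y_collating = 39 and 2·y_press time + 5·y_collating = 30.
Solving: y_press time = 5, y_collating = 4.
Shadow price of collating = 4.

4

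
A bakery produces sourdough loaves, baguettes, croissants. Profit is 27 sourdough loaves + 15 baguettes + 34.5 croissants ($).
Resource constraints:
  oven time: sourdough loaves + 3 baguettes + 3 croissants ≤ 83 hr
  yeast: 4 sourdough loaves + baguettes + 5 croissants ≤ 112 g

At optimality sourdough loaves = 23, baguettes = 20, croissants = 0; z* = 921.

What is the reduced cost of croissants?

-4.5

Both oven time and yeast are binding at x*.
The binding rows give the dual system: 1·y_oven time + 4·y_yeast = 27 and 3·y_oven time + 1·y_yeast = 15.
This yields shadow prices y_oven time = 3, y_yeast = 6.
Reduced cost of croissants: c₃ − yᵀa₃ = 34.5 − (3·3 + 6·5) = 34.5 − 39 = -4.5.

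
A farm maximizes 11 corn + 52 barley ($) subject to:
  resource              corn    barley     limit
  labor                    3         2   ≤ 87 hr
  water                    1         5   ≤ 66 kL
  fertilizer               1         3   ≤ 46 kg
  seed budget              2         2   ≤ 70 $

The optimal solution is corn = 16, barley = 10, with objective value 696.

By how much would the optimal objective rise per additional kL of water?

9.5

Binding: water and fertilizer. Non-binding: labor (19 unused), seed budget (18 unused).
Slack constraints have shadow price 0 (complementary slackness).
The binding rows give the dual system: 1·y_water + 1·y_fertilizer = 11 and 5·y_water + 3·y_fertilizer = 52.
→ y_water = 9.5 and y_fertilizer = 1.5.
Shadow price of water = 9.5.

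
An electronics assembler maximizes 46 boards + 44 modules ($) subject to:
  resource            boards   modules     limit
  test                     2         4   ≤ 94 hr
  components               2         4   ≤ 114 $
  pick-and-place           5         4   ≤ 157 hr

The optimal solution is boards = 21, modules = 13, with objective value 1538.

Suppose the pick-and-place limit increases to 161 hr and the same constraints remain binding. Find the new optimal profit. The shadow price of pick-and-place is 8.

Δb = 4, so new z* = 1538 + (8)·(4) = 1538 + 32 = 1570.

1570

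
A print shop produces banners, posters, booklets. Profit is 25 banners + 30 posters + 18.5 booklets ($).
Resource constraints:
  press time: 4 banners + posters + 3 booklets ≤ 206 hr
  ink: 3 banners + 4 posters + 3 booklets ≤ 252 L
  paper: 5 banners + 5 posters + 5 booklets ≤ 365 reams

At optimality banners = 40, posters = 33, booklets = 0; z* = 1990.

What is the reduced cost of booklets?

Binding: ink and paper. Non-binding: press time (13 unused).
By complementary slackness, y = 0 for the non-binding constraint.
Dual feasibility on the basic columns requires 3·y_ink + 5·y_paper = 25, 4·y_ink + 5·y_paper = 30.
→ y_ink = 5 and y_paper = 2.
Reduced cost of booklets: c₃ − yᵀa₃ = 18.5 − (5·3 + 2·5) = 18.5 − 25 = -6.5.

-6.5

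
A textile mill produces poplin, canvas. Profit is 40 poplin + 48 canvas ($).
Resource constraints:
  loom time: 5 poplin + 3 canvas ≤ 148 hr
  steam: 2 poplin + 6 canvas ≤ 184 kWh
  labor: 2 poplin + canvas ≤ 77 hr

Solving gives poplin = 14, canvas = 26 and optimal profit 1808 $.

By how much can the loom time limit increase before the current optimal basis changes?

Binding constraints: loom time, steam. The basis is B = [[5,3],[2,6]] with det 24.
Per unit increase in loom time, x* moves by d = (0.25, -0.0833).
The basis stays optimal until labor becomes binding; allowable increase = 55.2 hr.

55.2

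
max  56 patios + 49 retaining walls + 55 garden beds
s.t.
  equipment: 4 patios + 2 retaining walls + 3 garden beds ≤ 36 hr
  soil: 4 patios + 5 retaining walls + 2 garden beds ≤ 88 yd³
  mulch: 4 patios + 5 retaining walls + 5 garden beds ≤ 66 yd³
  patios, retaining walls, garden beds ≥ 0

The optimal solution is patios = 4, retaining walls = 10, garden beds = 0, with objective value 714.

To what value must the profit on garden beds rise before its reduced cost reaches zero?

Check each constraint at x*: equipment 36/36 (tight); soil 66/88 (slack 22); mulch 66/66 (tight).
By complementary slackness, y = 0 for the non-binding constraint.
From A_Bᵀ y = c: 4·y_equipment + 4·y_mulch = 56; 2·y_equipment + 5·y_mulch = 49.
This yields shadow prices y_equipment = 7, y_mulch = 7.
garden beds enters the basis when its profit ≥ yᵀa₃ = 7·3 + 7·5 = 56.

56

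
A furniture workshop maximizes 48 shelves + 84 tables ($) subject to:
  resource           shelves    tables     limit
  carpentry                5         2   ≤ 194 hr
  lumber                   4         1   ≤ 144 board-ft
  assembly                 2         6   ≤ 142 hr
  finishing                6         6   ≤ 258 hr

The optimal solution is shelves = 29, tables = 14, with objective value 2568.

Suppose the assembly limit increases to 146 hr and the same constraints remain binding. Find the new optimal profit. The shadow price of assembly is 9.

2604

Δb = 4, so new z* = 2568 + (9)·(4) = 2568 + 36 = 2604.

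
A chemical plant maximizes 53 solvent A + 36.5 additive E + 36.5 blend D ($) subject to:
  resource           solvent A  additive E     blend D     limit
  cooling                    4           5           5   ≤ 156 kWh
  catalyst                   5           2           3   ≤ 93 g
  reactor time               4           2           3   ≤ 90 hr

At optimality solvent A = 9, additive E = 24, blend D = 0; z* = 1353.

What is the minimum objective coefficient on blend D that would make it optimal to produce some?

At the optimum: cooling uses 156 of 156 (binding); catalyst uses 93 of 93 (binding); reactor time uses 84 of 90 (slack = 6).
By complementary slackness, y = 0 for the non-binding constraint.
The binding rows give the dual system: 4·y_cooling + 5·y_catalyst = 53 and 5·y_cooling + 2·y_catalyst = 36.5.
Solving: y_cooling = 4.5, y_catalyst = 7.
blend D enters the basis when its profit ≥ yᵀa₃ = 4.5·5 + 7·3 = 43.5.

43.5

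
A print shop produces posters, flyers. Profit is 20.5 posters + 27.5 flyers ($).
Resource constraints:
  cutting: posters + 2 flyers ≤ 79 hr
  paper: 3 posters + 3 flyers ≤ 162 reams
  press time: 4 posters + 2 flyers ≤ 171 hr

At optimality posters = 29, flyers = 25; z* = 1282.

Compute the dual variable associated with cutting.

7

Check each constraint at x*: cutting 79/79 (tight); paper 162/162 (tight); press time 166/171 (slack 5).
Since press time is not tight, its dual is 0.
The binding rows give the dual system: 1·y_cutting + 3·y_paper = 20.5 and 2·y_cutting + 3·y_paper = 27.5.
Solving: y_cutting = 7, y_paper = 4.5.
Shadow price of cutting = 7.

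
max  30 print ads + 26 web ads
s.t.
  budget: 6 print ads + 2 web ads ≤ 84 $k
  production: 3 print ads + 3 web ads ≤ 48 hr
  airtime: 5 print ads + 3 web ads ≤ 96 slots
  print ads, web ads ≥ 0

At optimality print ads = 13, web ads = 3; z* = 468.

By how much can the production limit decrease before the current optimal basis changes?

Binding constraints: budget, production. The basis is B = [[6,2],[3,3]] with det 12.
Per unit decrease in production, x* moves by d = (0.1667, -0.5).
The basis stays optimal until web ads reaches 0; allowable decrease = 6 hr.

6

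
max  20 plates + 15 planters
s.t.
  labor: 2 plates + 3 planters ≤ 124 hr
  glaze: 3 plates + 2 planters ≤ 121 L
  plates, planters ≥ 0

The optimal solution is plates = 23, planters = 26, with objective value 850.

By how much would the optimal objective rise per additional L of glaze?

Both labor and glaze are binding at x*.
Dual feasibility on the basic columns requires 2·y_labor + 3·y_glaze = 20, 3·y_labor + 2·y_glaze = 15.
This yields shadow prices y_labor = 1, y_glaze = 6.
Shadow price of glaze = 6.

6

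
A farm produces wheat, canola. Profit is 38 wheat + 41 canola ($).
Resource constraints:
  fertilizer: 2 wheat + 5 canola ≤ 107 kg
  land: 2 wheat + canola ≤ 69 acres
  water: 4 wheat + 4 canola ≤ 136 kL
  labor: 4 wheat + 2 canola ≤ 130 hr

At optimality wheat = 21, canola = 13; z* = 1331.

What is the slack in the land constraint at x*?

14

land used = 2·21 + 1·13 = 55; slack = 69 − 55 = 14.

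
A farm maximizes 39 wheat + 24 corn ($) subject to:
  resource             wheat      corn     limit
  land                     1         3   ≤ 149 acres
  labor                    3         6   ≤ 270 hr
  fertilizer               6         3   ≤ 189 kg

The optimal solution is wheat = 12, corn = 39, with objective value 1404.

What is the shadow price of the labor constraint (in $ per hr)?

At the optimum: land uses 129 of 149 (slack = 20); labor uses 270 of 270 (binding); fertilizer uses 189 of 189 (binding).
Slack constraints have shadow price 0 (complementary slackness).
From A_Bᵀ y = c: 3·y_labor + 6·y_fertilizer = 39; 6·y_labor + 3·y_fertilizer = 24.
→ y_labor = 1 and y_fertilizer = 6.
Shadow price of labor = 1.

1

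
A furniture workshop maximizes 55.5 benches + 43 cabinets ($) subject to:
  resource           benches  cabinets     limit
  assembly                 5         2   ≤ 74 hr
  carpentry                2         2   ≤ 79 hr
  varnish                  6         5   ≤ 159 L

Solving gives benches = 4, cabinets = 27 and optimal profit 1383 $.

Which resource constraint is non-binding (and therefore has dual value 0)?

carpentry

assembly: 74/74 (binding)
carpentry: 62/79 (slack 17)
varnish: 159/159 (binding)
By complementary slackness, a constraint with positive slack has shadow price 0 → carpentry.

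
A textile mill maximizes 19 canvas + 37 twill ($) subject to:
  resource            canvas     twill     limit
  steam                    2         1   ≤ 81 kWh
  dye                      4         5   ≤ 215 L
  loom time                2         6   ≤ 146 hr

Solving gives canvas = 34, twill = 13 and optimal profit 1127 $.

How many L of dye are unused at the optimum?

dye used = 4·34 + 5·13 = 201; slack = 215 − 201 = 14.

14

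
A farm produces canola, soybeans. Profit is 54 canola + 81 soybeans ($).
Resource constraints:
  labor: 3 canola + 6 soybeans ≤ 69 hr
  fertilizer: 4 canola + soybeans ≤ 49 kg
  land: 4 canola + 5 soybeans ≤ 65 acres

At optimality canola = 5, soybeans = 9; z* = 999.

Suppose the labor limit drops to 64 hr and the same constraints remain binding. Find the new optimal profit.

969

At the optimum: labor uses 69 of 69 (binding); fertilizer uses 29 of 49 (slack = 20); land uses 65 of 65 (binding).
By complementary slackness, y = 0 for the non-binding constraint.
From A_Bᵀ y = c: 3·y_labor + 4·y_land = 54; 6·y_labor + 5·y_land = 81.
→ y_labor = 6 and y_land = 9.
Δz = y_labor·Δb = 6 × (-5) = -30, so new z* = 999 − 30 = 969.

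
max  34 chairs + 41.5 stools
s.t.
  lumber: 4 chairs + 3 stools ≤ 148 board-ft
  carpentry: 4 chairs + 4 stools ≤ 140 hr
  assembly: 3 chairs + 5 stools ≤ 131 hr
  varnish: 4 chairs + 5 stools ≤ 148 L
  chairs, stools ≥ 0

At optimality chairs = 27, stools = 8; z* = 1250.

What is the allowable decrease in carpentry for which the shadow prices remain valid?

8

Binding constraints: carpentry, varnish. The basis is B = [[4,4],[4,5]] with det 4.
Per unit decrease in carpentry, x* moves by d = (-1.25, 1).
The basis stays optimal until assembly becomes binding; allowable decrease = 8 hr.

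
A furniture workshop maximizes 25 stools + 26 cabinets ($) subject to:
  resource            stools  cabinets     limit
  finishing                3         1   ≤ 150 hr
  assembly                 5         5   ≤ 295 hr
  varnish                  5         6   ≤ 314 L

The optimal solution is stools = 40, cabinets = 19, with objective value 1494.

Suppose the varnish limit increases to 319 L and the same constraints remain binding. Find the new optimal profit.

1499

Check each constraint at x*: finishing 139/150 (slack 11); assembly 295/295 (tight); varnish 314/314 (tight).
Slack constraints have shadow price 0 (complementary slackness).
The binding rows give the dual system: 5·y_assembly + 5·y_varnish = 25 and 5·y_assembly + 6·y_varnish = 26.
→ y_assembly = 4 and y_varnish = 1.
Δz = y_varnish·Δb = 1 × (5) = 5, so new z* = 1494 + 5 = 1499.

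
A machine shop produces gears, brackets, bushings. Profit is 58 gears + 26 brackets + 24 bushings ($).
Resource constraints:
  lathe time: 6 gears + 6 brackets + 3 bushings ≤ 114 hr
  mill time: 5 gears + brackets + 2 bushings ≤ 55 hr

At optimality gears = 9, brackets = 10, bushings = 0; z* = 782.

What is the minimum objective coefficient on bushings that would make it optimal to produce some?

25

Both lathe time and mill time are binding at x*.
Dual feasibility on the basic columns requires 6·y_lathe time + 5·y_mill time = 58, 6·y_lathe time + 1·y_mill time = 26.
Solving: y_lathe time = 3, y_mill time = 8.
bushings enters the basis when its profit ≥ yᵀa₃ = 3·3 + 8·2 = 25.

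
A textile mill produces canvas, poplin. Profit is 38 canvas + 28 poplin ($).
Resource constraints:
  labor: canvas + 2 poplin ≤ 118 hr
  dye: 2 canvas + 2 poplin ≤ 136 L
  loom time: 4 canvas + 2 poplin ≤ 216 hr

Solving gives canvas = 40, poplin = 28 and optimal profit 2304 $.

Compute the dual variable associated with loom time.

5

Binding: dye and loom time. Non-binding: labor (22 unused).
Since labor is not tight, its dual is 0.
The binding rows give the dual system: 2·y_dye + 4·y_loom time = 38 and 2·y_dye + 2·y_loom time = 28.
This yields shadow prices y_dye = 9, y_loom time = 5.
Shadow price of loom time = 5.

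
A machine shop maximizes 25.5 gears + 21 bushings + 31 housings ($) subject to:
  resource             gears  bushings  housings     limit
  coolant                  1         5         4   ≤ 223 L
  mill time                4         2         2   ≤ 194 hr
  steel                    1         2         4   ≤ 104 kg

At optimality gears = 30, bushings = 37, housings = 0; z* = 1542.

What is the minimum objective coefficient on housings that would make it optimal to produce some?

32

At the optimum: coolant uses 215 of 223 (slack = 8); mill time uses 194 of 194 (binding); steel uses 104 of 104 (binding).
Slack constraints have shadow price 0 (complementary slackness).
Dual feasibility on the basic columns requires 4·y_mill time + 1·y_steel = 25.5, 2·y_mill time + 2·y_steel = 21.
Solving: y_mill time = 5, y_steel = 5.5.
housings enters the basis when its profit ≥ yᵀa₃ = 5·2 + 5.5·4 = 32.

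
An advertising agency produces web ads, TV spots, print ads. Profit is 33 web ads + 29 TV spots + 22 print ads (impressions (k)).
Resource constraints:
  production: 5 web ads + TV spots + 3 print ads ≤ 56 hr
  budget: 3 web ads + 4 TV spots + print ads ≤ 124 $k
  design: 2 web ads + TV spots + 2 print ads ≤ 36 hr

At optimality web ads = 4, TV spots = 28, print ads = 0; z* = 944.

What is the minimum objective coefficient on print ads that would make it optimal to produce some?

Check each constraint at x*: production 48/56 (slack 8); budget 124/124 (tight); design 36/36 (tight).
By complementary slackness, y = 0 for the non-binding constraint.
The binding rows give the dual system: 3·y_budget + 2·y_design = 33 and 4·y_budget + 1·y_design = 29.
This yields shadow prices y_budget = 5, y_design = 9.
print ads enters the basis when its profit ≥ yᵀa₃ = 5·1 + 9·2 = 23.

23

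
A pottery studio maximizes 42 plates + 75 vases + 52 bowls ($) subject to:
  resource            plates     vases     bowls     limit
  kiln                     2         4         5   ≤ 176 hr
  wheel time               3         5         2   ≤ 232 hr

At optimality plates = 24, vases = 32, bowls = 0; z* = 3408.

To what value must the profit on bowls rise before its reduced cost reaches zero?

Both kiln and wheel time are binding at x*.
Dual feasibility on the basic columns requires 2·y_kiln + 3·y_wheel time = 42, 4·y_kiln + 5·y_wheel time = 75.
This yields shadow prices y_kiln = 7.5, y_wheel time = 9.
bowls enters the basis when its profit ≥ yᵀa₃ = 7.5·5 + 9·2 = 55.5.

55.5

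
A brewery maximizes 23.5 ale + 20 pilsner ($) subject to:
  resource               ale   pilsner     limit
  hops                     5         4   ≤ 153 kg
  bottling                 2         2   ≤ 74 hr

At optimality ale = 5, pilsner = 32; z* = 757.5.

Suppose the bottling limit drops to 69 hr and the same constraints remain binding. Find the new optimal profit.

Check each constraint at x*: hops 153/153 (tight); bottling 74/74 (tight).
From A_Bᵀ y = c: 5·y_hops + 2·y_bottling = 23.5; 4·y_hops + 2·y_bottling = 20.
→ y_hops = 3.5 and y_bottling = 3.
Δz = y_bottling·Δb = 3 × (-5) = -15, so new z* = 757.5 − 15 = 742.5.

742.5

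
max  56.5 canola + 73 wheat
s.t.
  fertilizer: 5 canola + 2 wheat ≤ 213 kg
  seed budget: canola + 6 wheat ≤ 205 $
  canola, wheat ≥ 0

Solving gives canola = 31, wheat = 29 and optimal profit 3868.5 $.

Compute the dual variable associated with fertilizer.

9.5

At the optimum: fertilizer uses 213 of 213 (binding); seed budget uses 205 of 205 (binding).
Dual feasibility on the basic columns requires 5·y_fertilizer + 1·y_seed budget = 56.5, 2·y_fertilizer + 6·y_seed budget = 73.
This yields shadow prices y_fertilizer = 9.5, y_seed budget = 9.
Shadow price of fertilizer = 9.5.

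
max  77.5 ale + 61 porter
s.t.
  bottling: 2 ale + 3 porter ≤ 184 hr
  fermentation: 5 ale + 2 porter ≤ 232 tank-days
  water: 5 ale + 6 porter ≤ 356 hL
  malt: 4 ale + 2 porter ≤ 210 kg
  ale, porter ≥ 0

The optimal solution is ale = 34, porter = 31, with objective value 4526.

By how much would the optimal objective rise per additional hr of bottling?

At the optimum: bottling uses 161 of 184 (slack = 23); fermentation uses 232 of 232 (binding); water uses 356 of 356 (binding); malt uses 198 of 210 (slack = 12).
By complementary slackness, y = 0 for the non-binding constraints.
From A_Bᵀ y = c: 5·y_fermentation + 5·y_water = 77.5; 2·y_fermentation + 6·y_water = 61.
This yields shadow prices y_fermentation = 8, y_water = 7.5.
Shadow price of bottling = 0.

0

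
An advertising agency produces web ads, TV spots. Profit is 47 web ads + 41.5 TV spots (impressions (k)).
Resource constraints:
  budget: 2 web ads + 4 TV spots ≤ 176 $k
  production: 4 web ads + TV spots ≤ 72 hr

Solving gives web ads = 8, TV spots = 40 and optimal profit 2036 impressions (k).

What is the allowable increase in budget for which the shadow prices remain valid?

Binding constraints: budget, production. The basis is B = [[2,4],[4,1]] with det -14.
Per unit increase in budget, x* moves by d = (-0.0714, 0.2857).
The basis stays optimal until web ads reaches 0; allowable increase = 112 $k.

112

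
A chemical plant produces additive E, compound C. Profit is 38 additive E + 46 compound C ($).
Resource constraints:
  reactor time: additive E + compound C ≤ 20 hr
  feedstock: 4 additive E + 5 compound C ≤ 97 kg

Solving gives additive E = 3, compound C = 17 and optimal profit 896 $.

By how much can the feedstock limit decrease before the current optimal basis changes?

17

Binding constraints: reactor time, feedstock. The basis is B = [[1,1],[4,5]] with det 1.
Per unit decrease in feedstock, x* moves by d = (1, -1).
The basis stays optimal until compound C reaches 0; allowable decrease = 17 kg.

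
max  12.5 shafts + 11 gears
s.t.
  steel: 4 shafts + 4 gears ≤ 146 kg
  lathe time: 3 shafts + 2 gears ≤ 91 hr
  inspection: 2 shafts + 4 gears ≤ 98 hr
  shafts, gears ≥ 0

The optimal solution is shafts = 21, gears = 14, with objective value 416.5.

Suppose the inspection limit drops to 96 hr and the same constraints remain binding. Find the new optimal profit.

Binding: lathe time and inspection. Non-binding: steel (6 unused).
By complementary slackness, y = 0 for the non-binding constraint.
Dual feasibility on the basic columns requires 3·y_lathe time + 2·y_inspection = 12.5, 2·y_lathe time + 4·y_inspection = 11.
Solving: y_lathe time = 3.5, y_inspection = 1.
Δz = y_inspection·Δb = 1 × (-2) = -2, so new z* = 416.5 − 2 = 414.5.

414.5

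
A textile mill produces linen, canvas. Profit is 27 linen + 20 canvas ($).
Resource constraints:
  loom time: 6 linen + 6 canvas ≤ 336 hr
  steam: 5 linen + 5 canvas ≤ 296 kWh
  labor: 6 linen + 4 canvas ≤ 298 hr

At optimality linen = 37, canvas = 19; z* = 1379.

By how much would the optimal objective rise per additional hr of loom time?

Check each constraint at x*: loom time 336/336 (tight); steam 280/296 (slack 16); labor 298/298 (tight).
Since steam is not tight, its dual is 0.
Dual feasibility on the basic columns requires 6·y_loom time + 6·y_labor = 27, 6·y_loom time + 4·y_labor = 20.
This yields shadow prices y_loom time = 1, y_labor = 3.5.
Shadow price of loom time = 1.

1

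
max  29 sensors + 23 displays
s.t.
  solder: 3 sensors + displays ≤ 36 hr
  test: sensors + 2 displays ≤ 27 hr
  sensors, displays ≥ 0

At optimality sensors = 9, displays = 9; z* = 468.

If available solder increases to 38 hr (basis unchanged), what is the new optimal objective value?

Check each constraint at x*: solder 36/36 (tight); test 27/27 (tight).
The binding rows give the dual system: 3·y_solder + 1·y_test = 29 and 1·y_solder + 2·y_test = 23.
Solving: y_solder = 7, y_test = 8.
Δz = y_solder·Δb = 7 × (2) = 14, so new z* = 468 + 14 = 482.

482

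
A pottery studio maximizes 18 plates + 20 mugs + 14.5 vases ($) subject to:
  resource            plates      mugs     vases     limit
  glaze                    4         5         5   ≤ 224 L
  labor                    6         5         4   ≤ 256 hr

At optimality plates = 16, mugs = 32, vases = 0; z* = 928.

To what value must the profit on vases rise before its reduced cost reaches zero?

At the optimum: glaze uses 224 of 224 (binding); labor uses 256 of 256 (binding).
Dual feasibility on the basic columns requires 4·y_glaze + 6·y_labor = 18, 5·y_glaze + 5·y_labor = 20.
→ y_glaze = 3 and y_labor = 1.
vases enters the basis when its profit ≥ yᵀa₃ = 3·5 + 1·4 = 19.

19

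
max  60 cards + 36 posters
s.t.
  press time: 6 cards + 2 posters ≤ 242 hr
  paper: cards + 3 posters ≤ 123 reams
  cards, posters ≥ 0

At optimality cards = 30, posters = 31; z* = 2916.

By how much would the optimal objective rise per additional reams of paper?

6

Both press time and paper are binding at x*.
The binding rows give the dual system: 6·y_press time + 1·y_paper = 60 and 2·y_press time + 3·y_paper = 36.
→ y_press time = 9 and y_paper = 6.
Shadow price of paper = 6.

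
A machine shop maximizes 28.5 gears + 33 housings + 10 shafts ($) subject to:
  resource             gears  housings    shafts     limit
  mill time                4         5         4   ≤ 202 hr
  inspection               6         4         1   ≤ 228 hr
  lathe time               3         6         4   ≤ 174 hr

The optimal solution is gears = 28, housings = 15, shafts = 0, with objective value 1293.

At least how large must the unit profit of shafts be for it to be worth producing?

17

At the optimum: mill time uses 187 of 202 (slack = 15); inspection uses 228 of 228 (binding); lathe time uses 174 of 174 (binding).
Slack constraints have shadow price 0 (complementary slackness).
From A_Bᵀ y = c: 6·y_inspection + 3·y_lathe time = 28.5; 4·y_inspection + 6·y_lathe time = 33.
This yields shadow prices y_inspection = 3, y_lathe time = 3.5.
shafts enters the basis when its profit ≥ yᵀa₃ = 3·1 + 3.5·4 = 17.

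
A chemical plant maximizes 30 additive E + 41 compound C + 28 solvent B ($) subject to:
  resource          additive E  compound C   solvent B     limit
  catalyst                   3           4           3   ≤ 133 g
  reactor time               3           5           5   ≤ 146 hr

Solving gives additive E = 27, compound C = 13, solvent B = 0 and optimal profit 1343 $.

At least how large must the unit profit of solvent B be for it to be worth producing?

32

Check each constraint at x*: catalyst 133/133 (tight); reactor time 146/146 (tight).
From A_Bᵀ y = c: 3·y_catalyst + 3·y_reactor time = 30; 4·y_catalyst + 5·y_reactor time = 41.
Solving: y_catalyst = 9, y_reactor time = 1.
solvent B enters the basis when its profit ≥ yᵀa₃ = 9·3 + 1·5 = 32.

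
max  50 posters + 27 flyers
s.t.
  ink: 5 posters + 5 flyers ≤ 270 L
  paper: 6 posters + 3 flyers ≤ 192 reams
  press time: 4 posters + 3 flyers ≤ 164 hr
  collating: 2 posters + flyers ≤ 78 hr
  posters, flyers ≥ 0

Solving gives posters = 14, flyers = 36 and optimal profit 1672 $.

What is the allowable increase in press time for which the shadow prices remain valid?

Binding constraints: paper, press time. The basis is B = [[6,3],[4,3]] with det 6.
Per unit increase in press time, x* moves by d = (-0.5, 1).
The basis stays optimal until ink becomes binding; allowable increase = 8 hr.

8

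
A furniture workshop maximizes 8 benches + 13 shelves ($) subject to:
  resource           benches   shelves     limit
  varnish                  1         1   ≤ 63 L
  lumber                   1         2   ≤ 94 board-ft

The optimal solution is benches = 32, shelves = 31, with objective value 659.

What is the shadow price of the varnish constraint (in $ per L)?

Check each constraint at x*: varnish 63/63 (tight); lumber 94/94 (tight).
Dual feasibility on the basic columns requires 1·y_varnish + 1·y_lumber = 8, 1·y_varnish + 2·y_lumber = 13.
This yields shadow prices y_varnish = 3, y_lumber = 5.
Shadow price of varnish = 3.

3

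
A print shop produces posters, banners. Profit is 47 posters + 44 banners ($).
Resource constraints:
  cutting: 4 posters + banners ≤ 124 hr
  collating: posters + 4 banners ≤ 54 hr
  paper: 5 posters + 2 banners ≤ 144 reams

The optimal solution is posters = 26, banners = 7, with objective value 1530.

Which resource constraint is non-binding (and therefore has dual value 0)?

cutting: 111/124 (slack 13)
collating: 54/54 (binding)
paper: 144/144 (binding)
By complementary slackness, a constraint with positive slack has shadow price 0 → cutting.

cutting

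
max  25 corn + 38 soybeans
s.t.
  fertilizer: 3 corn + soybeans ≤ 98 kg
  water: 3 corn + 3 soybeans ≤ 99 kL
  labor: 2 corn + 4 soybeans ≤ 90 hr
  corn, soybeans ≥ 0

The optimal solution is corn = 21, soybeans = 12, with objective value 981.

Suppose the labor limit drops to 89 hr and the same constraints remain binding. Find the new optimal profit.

974.5

At the optimum: fertilizer uses 75 of 98 (slack = 23); water uses 99 of 99 (binding); labor uses 90 of 90 (binding).
Slack constraints have shadow price 0 (complementary slackness).
The binding rows give the dual system: 3·y_water + 2·y_labor = 25 and 3·y_water + 4·y_labor = 38.
This yields shadow prices y_water = 4, y_labor = 6.5.
Δz = y_labor·Δb = 6.5 × (-1) = -6.5, so new z* = 981 − 6.5 = 974.5.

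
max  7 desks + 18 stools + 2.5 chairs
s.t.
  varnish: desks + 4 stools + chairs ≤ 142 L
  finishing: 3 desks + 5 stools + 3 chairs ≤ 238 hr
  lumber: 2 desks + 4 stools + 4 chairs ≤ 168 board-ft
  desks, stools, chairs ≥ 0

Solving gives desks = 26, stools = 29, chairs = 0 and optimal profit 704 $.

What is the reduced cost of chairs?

-9.5

Binding: varnish and lumber. Non-binding: finishing (15 unused).
Slack constraints have shadow price 0 (complementary slackness).
The binding rows give the dual system: 1·y_varnish + 2·y_lumber = 7 and 4·y_varnish + 4·y_lumber = 18.
→ y_varnish = 2 and y_lumber = 2.5.
Reduced cost of chairs: c₃ − yᵀa₃ = 2.5 − (2·1 + 2.5·4) = 2.5 − 12 = -9.5.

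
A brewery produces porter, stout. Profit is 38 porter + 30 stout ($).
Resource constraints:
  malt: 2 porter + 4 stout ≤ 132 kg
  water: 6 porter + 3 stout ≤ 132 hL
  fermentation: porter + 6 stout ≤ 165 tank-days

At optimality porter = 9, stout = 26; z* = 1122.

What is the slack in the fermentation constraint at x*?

0

fermentation used = 1·9 + 6·26 = 165; slack = 165 − 165 = 0.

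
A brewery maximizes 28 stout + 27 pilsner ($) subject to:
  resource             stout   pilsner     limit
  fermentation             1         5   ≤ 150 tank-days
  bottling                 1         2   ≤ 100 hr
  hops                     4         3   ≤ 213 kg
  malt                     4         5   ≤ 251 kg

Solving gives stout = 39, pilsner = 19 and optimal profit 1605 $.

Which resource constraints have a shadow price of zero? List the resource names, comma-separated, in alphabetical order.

fermentation: 134/150 (slack 16)
bottling: 77/100 (slack 23)
hops: 213/213 (binding)
malt: 251/251 (binding)
By complementary slackness, a constraint with positive slack has shadow price 0 → bottling, fermentation.

bottling, fermentation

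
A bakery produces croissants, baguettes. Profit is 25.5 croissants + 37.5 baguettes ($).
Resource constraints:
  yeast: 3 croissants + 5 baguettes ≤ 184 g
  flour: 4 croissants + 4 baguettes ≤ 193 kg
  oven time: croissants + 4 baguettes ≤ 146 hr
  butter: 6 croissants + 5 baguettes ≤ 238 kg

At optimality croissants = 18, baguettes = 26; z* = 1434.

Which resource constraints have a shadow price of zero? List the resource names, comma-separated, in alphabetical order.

flour, oven time

yeast: 184/184 (binding)
flour: 176/193 (slack 17)
oven time: 122/146 (slack 24)
butter: 238/238 (binding)
By complementary slackness, a constraint with positive slack has shadow price 0 → flour, oven time.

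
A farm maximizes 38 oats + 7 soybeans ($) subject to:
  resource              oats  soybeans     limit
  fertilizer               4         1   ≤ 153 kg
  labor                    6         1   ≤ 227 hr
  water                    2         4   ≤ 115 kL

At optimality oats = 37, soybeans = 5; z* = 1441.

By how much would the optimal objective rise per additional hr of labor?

5

Check each constraint at x*: fertilizer 153/153 (tight); labor 227/227 (tight); water 94/115 (slack 21).
By complementary slackness, y = 0 for the non-binding constraint.
The binding rows give the dual system: 4·y_fertilizer + 6·y_labor = 38 and 1·y_fertilizer + 1·y_labor = 7.
→ y_fertilizer = 2 and y_labor = 5.
Shadow price of labor = 5.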